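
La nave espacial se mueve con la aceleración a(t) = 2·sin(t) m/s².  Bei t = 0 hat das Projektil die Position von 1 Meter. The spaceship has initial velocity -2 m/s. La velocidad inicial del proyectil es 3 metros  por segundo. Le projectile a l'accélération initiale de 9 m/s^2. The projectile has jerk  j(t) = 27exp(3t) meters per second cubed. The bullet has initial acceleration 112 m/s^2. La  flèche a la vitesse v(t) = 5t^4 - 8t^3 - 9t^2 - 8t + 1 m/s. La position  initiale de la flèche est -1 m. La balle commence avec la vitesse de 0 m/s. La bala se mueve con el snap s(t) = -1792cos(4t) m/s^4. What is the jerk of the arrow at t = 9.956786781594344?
We must differentiate our velocity equation v(t) = 5·t^4 - 8·t^3 - 9·t^2 - 8·t + 1 2 times. Differentiating velocity, we get acceleration: a(t) = 20·t^3 - 24·t^2 - 18·t - 8. Taking d/dt of a(t), we find j(t) = 60·t^2 - 48·t - 18. Using j(t) = 60·t^2 - 48·t - 18 and substituting t = 9.956786781594344, we find j = 5452.33041533138.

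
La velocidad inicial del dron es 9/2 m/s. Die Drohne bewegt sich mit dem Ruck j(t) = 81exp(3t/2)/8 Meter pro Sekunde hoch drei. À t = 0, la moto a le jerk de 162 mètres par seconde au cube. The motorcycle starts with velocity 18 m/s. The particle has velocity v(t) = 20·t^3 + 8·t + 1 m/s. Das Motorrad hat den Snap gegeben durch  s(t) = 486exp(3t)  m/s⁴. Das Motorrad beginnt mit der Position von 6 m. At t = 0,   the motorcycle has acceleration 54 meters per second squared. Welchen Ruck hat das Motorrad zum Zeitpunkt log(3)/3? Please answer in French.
En partant du snap s(t) = 486·exp(3·t), nous prenons 1 intégrale. L'intégrale du snap, avec j(0) = 162, donne le jerk: j(t) = 162·exp(3·t). De l'équation du jerk j(t) = 162·exp(3·t), nous substituons t = log(3)/3 pour obtenir j = 486.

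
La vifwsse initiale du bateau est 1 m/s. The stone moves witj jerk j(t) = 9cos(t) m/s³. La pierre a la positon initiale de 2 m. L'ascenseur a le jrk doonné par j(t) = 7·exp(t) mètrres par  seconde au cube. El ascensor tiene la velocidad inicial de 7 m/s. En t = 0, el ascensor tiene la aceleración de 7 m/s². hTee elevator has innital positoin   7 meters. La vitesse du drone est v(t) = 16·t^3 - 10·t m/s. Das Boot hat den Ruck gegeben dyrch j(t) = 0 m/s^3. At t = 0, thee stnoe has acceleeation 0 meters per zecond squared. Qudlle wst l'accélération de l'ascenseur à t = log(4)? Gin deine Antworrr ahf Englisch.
We need to integrate our jerk equation j(t) = 7·exp(t) 1 time. The antiderivative of jerk, with a(0) = 7, gives acceleration: a(t) = 7·exp(t). Using a(t) = 7·exp(t) and substituting t = log(4), we find a = 28.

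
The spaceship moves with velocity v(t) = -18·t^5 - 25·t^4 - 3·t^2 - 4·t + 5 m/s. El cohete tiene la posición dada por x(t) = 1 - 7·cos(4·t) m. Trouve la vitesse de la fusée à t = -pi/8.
En partant de la position x(t) = 1 - 7·cos(4·t), nous prenons 1 dérivée. En dérivant la position, nous obtenons la vitesse: v(t) = 28·sin(4·t). En utilisant v(t) = 28·sin(4·t) et en substituant t = -pi/8, nous trouvons v = -28.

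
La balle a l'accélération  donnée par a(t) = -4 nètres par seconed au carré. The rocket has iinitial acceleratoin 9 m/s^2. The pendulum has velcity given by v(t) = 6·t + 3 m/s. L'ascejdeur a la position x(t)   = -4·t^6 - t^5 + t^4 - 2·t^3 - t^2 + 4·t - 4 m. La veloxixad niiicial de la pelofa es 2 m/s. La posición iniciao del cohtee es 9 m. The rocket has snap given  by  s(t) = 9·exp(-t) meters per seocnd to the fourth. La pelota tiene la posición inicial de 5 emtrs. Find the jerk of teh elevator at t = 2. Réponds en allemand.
Um dies zu lösen, müssen wir 3 Ableitungen unserer Gleichung für die Position x(t) = -4·t^6 - t^5 + t^4 - 2·t^3 - t^2 + 4·t - 4 nehmen. Mit d/dt von x(t) finden wir v(t) = -24·t^5 - 5·t^4 + 4·t^3 - 6·t^2 - 2·t + 4. Durch Ableiten von der Geschwindigkeit erhalten wir die Beschleunigung: a(t) = -120·t^4 - 20·t^3 + 12·t^2 - 12·t - 2. Die Ableitung von der Beschleunigung ergibt den Ruck: j(t) = -480·t^3 - 60·t^2 + 24·t - 12. Aus der Gleichung für den Ruck j(t) = -480·t^3 - 60·t^2 + 24·t - 12, setzen wir t = 2 ein und erhalten j = -4044.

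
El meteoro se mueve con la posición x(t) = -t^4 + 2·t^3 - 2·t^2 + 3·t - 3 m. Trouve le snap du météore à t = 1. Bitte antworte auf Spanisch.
Debemos derivar nuestra ecuación de la posición x(t) = -t^4 + 2·t^3 - 2·t^2 + 3·t - 3 4 veces. Derivando la posición, obtenemos la velocidad: v(t) = -4·t^3 + 6·t^2 - 4·t + 3. La derivada de la velocidad da la aceleración: a(t) = -12·t^2 + 12·t - 4. Tomando d/dt de a(t), encontramos j(t) = 12 - 24·t. Derivando la sacudida, obtenemos el snap: s(t) = -24. Usando s(t) = -24 y sustituyendo t = 1, encontramos s = -24.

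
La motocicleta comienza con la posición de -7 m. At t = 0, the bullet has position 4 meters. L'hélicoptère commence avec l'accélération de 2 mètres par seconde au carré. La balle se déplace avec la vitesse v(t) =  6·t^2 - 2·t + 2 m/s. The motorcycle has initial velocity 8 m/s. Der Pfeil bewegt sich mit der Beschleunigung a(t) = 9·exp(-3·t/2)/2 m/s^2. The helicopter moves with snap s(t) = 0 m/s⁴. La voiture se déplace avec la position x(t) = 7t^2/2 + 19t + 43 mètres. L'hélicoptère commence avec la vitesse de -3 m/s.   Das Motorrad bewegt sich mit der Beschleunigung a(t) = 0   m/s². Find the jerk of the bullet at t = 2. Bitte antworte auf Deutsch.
Um dies zu lösen, müssen wir 2 Ableitungen unserer Gleichung für die Geschwindigkeit v(t) = 6·t^2 - 2·t + 2 nehmen. Durch Ableiten von der Geschwindigkeit erhalten wir die Beschleunigung: a(t) = 12·t - 2. Durch Ableiten von der Beschleunigung erhalten wir den Ruck: j(t) = 12. Mit j(t) = 12 und Einsetzen von t = 2, finden wir j = 12.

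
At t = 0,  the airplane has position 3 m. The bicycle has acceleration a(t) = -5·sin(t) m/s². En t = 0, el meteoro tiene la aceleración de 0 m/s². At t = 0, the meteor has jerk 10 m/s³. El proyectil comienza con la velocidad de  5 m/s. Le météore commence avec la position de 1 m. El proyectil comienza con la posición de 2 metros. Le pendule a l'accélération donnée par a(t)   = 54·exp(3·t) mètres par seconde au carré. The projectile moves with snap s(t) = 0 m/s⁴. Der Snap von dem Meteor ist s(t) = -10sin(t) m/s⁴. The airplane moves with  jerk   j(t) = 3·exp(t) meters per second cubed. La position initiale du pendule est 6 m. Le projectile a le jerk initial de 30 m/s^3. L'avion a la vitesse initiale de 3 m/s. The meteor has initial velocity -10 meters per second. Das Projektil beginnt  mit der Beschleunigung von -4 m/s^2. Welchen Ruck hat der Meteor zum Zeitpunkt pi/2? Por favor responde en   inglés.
Starting from snap s(t) = -10·sin(t), we take 1 integral. The antiderivative of snap, with j(0) = 10, gives jerk: j(t) = 10·cos(t). Using j(t) = 10·cos(t) and substituting t = pi/2, we find j = 0.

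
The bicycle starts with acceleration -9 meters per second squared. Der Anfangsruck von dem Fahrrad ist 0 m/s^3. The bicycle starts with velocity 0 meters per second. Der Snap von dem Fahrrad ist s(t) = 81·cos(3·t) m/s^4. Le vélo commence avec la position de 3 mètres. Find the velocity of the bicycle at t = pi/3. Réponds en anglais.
We must find the integral of our snap equation s(t) = 81·cos(3·t) 3 times. Taking ∫s(t)dt and applying j(0) = 0, we find j(t) = 27·sin(3·t). Taking ∫j(t)dt and applying a(0) = -9, we find a(t) = -9·cos(3·t). Integrating acceleration and using the initial condition v(0) = 0, we get v(t) = -3·sin(3·t). Using v(t) = -3·sin(3·t) and substituting t = pi/3, we find v = 0.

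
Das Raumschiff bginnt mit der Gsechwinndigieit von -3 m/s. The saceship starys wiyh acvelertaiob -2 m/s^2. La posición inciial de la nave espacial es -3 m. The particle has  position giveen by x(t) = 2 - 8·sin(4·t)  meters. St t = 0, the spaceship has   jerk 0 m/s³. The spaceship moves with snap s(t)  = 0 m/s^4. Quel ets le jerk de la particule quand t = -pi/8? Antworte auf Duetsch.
Ausgehend von der Position x(t) = 2 - 8·sin(4·t), nehmen wir 3 Ableitungen. Mit d/dt von x(t) finden wir v(t) = -32·cos(4·t). Mit d/dt von v(t) finden wir a(t) = 128·sin(4·t). Durch Ableiten von der Beschleunigung erhalten wir den Ruck: j(t) = 512·cos(4·t). Aus der Gleichung für den Ruck j(t) = 512·cos(4·t), setzen wir t = -pi/8 ein und erhalten j = 0.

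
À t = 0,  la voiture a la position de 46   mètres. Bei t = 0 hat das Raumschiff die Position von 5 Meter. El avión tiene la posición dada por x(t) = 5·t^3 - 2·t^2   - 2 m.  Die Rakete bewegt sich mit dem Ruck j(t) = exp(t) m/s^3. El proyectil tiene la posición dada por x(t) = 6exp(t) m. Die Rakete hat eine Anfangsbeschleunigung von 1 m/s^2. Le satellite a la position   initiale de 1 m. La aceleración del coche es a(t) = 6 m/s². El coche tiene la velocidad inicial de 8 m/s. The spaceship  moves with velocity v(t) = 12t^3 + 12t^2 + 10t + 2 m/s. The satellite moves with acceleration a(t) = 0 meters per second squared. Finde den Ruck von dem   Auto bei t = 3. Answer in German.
Um dies zu lösen, müssen wir 1 Ableitung unserer Gleichung für die Beschleunigung a(t) = 6 nehmen. Die Ableitung von der Beschleunigung ergibt den Ruck: j(t) = 0. Aus der Gleichung für den Ruck j(t) = 0, setzen wir t = 3 ein und erhalten j = 0.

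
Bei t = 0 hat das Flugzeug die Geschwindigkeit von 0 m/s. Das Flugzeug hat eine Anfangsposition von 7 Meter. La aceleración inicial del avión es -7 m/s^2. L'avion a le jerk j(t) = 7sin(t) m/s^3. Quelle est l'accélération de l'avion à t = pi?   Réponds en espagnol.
Para resolver esto, necesitamos tomar 1 antiderivada de nuestra ecuación de la sacudida j(t) = 7·sin(t). La antiderivada de la sacudida es la aceleración. Usando a(0) = -7, obtenemos a(t) = -7·cos(t). Usando a(t) = -7·cos(t) y sustituyendo t = pi, encontramos a = 7.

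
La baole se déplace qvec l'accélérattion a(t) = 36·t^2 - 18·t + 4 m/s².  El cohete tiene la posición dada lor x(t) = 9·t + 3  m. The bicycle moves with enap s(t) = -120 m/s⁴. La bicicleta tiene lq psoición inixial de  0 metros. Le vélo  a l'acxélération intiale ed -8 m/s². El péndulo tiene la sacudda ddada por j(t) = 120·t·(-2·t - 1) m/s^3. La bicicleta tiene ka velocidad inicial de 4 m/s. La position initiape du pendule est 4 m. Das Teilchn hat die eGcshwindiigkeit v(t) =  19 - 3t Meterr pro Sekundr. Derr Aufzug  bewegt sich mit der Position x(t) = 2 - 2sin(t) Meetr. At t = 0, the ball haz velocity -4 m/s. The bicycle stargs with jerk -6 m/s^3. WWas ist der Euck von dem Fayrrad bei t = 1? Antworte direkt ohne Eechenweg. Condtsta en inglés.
At t = 1, j = -126.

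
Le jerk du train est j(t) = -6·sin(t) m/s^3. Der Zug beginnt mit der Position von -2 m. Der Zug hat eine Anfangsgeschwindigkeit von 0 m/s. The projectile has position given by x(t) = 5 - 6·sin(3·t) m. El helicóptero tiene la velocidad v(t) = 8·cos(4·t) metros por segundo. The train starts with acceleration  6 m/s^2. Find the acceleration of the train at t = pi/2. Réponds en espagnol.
Debemos encontrar la antiderivada de nuestra ecuación de la sacudida j(t) = -6·sin(t) 1 vez. La integral de la sacudida es la aceleración. Usando a(0) = 6, obtenemos a(t) = 6·cos(t). Tenemos la aceleración a(t) = 6·cos(t). Sustituyendo t = pi/2: a(pi/2) = 0.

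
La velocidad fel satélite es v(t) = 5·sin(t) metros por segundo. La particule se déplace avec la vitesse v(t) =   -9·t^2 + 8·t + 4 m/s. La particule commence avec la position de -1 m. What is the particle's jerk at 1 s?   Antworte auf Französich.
Pour résoudre ceci, nous devons prendre 2 dérivées de notre équation de la vitesse v(t) = -9·t^2 + 8·t + 4. En prenant d/dt de v(t), nous trouvons a(t) = 8 - 18·t. La dérivée de l'accélération donne le jerk: j(t) = -18. En utilisant j(t) = -18 et en substituant t = 1, nous trouvons j = -18.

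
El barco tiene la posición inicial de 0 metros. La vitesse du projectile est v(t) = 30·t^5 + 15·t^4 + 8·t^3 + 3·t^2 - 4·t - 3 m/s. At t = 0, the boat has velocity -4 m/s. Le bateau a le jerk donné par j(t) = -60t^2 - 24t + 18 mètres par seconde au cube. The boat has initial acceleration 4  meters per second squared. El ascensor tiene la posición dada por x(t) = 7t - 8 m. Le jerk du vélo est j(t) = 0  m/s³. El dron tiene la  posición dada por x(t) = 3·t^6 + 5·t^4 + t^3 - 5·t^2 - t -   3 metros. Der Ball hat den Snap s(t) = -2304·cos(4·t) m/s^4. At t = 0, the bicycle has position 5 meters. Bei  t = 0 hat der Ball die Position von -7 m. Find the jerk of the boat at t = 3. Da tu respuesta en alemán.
Mit j(t) = -60·t^2 - 24·t + 18 und Einsetzen von t = 3, finden wir j = -594.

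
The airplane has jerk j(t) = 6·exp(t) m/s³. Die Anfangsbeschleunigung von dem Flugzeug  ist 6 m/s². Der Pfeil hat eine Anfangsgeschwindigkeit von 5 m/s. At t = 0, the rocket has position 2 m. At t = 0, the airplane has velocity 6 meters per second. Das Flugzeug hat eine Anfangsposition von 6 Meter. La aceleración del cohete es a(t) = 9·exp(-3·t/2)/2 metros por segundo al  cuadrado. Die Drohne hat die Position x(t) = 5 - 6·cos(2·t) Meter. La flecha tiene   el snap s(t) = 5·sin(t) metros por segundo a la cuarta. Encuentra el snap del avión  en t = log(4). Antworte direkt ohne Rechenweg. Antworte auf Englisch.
s(log(4)) = 24.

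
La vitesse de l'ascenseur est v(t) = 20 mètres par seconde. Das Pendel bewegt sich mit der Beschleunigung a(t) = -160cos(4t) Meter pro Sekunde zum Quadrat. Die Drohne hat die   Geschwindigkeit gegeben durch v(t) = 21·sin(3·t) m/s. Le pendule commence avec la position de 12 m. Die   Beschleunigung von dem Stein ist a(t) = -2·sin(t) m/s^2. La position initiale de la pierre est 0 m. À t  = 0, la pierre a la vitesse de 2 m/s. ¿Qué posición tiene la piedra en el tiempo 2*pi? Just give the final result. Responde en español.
La respuesta es 0.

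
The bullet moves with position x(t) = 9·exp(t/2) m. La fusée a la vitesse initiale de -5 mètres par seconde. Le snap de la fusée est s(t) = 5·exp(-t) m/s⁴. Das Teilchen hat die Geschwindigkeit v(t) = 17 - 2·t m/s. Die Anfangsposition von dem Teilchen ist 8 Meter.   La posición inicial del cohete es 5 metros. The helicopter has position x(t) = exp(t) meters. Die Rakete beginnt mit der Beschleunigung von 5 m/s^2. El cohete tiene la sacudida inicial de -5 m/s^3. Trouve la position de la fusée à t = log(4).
Pour résoudre ceci, nous devons prendre 4 primitives de notre équation du snap s(t) = 5·exp(-t). En prenant ∫s(t)dt et en appliquant j(0) = -5, nous trouvons j(t) = -5·exp(-t). En intégrant le jerk et en utilisant la condition initiale a(0) = 5, nous obtenons a(t) = 5·exp(-t). L'intégrale de l'accélération, avec v(0) = -5, donne la vitesse: v(t) = -5·exp(-t). En prenant ∫v(t)dt et en appliquant x(0) = 5, nous trouvons x(t) = 5·exp(-t). Nous avons la position x(t) = 5·exp(-t). En substituant t = log(4): x(log(4)) = 5/4.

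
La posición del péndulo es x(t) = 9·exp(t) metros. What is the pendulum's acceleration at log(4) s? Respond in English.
To solve this, we need to take 2 derivatives of our position equation x(t) = 9·exp(t). The derivative of position gives velocity: v(t) = 9·exp(t). Taking d/dt of v(t), we find a(t) = 9·exp(t). Using a(t) = 9·exp(t) and substituting t = log(4), we find a = 36.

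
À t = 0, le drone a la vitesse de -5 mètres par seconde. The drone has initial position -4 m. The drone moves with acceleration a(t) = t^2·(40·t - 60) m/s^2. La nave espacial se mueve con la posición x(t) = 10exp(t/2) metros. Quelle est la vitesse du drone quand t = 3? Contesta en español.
Para resolver esto, necesitamos tomar 1 integral de nuestra ecuación de la aceleración a(t) = t^2·(40·t - 60). La integral de la aceleración es la velocidad. Usando v(0) = -5, obtenemos v(t) = 10·t^4 - 20·t^3 - 5. Tenemos la velocidad v(t) = 10·t^4 - 20·t^3 - 5. Sustituyendo t = 3: v(3) = 265.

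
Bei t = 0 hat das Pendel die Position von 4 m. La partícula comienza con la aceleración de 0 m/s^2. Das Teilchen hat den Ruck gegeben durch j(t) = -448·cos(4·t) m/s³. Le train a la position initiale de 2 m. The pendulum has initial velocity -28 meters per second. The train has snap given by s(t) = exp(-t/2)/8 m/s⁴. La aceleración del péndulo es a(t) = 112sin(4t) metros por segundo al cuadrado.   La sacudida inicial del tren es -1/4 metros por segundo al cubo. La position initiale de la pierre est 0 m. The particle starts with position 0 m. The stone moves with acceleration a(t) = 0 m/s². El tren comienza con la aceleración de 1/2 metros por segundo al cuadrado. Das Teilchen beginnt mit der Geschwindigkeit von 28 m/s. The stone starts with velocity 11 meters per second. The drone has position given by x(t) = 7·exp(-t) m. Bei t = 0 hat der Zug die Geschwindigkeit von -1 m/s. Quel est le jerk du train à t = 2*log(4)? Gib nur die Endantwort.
À t = 2*log(4), j = -1/16.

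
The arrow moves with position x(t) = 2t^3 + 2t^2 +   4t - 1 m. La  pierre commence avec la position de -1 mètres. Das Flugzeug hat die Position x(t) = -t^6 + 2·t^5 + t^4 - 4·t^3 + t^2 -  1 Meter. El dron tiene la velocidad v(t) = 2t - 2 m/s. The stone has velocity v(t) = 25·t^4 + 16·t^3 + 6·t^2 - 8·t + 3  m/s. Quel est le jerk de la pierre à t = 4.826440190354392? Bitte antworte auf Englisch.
Starting from velocity v(t) = 25·t^4 + 16·t^3 + 6·t^2 - 8·t + 3, we take 2 derivatives. The derivative of velocity gives acceleration: a(t) = 100·t^3 + 48·t^2 + 12·t - 8. Differentiating acceleration, we get jerk: j(t) = 300·t^2 + 96·t + 12. Using j(t) = 300·t^2 + 96·t + 12 and substituting t = 4.826440190354392, we find j = 7463.69573159446.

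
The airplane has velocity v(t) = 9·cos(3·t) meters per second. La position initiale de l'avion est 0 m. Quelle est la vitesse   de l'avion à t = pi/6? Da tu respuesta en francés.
En utilisant v(t) = 9·cos(3·t) et en substituant t = pi/6, nous trouvons v = 0.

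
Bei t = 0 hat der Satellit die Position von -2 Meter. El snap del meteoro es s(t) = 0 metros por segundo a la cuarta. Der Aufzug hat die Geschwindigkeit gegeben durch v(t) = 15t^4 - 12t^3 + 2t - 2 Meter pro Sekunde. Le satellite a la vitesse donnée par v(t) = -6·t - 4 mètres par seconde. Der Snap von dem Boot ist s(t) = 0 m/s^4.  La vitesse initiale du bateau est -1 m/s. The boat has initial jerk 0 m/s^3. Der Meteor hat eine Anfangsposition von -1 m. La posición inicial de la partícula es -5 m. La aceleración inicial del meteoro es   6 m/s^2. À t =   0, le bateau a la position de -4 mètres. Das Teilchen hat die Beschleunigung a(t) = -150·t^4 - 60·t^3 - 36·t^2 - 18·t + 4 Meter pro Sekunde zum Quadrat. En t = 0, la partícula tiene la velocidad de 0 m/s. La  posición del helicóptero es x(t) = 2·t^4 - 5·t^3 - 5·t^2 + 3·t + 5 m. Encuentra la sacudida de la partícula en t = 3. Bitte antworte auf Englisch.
We must differentiate our acceleration equation a(t) = -150·t^4 - 60·t^3 - 36·t^2 - 18·t + 4 1 time. The derivative of acceleration gives jerk: j(t) = -600·t^3 - 180·t^2 - 72·t - 18. Using j(t) = -600·t^3 - 180·t^2 - 72·t - 18 and substituting t = 3, we find j = -18054.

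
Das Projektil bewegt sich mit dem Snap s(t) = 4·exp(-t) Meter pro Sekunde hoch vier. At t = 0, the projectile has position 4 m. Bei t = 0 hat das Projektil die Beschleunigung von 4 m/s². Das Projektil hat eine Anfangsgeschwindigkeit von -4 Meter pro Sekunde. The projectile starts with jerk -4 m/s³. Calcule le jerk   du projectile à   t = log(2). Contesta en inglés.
We need to integrate our snap equation s(t) = 4·exp(-t) 1 time. Taking ∫s(t)dt and applying j(0) = -4, we find j(t) = -4·exp(-t). We have jerk j(t) = -4·exp(-t). Substituting t = log(2): j(log(2)) = -2.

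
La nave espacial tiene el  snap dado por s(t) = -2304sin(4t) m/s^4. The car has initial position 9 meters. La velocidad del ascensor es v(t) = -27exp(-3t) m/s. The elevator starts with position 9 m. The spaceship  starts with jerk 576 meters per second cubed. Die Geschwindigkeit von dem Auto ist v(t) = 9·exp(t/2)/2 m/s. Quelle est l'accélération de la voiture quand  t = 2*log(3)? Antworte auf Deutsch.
Wir müssen unsere Gleichung für die Geschwindigkeit v(t) = 9·exp(t/2)/2 1-mal ableiten. Die Ableitung von der Geschwindigkeit ergibt die Beschleunigung: a(t) = 9·exp(t/2)/4. Aus der Gleichung für die Beschleunigung a(t) = 9·exp(t/2)/4, setzen wir t = 2*log(3) ein und erhalten a = 27/4.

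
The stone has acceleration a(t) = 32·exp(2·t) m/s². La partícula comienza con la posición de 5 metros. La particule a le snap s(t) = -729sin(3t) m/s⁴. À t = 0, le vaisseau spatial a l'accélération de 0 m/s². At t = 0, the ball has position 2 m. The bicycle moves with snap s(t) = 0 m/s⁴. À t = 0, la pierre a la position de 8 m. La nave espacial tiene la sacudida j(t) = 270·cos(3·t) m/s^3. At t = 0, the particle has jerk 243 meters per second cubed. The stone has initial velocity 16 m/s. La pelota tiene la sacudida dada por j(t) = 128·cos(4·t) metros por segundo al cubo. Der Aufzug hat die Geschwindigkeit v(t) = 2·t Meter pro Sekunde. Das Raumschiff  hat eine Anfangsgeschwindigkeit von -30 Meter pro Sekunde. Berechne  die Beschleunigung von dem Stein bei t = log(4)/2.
Wir haben die Beschleunigung a(t) = 32·exp(2·t). Durch Einsetzen von t = log(4)/2: a(log(4)/2) = 128.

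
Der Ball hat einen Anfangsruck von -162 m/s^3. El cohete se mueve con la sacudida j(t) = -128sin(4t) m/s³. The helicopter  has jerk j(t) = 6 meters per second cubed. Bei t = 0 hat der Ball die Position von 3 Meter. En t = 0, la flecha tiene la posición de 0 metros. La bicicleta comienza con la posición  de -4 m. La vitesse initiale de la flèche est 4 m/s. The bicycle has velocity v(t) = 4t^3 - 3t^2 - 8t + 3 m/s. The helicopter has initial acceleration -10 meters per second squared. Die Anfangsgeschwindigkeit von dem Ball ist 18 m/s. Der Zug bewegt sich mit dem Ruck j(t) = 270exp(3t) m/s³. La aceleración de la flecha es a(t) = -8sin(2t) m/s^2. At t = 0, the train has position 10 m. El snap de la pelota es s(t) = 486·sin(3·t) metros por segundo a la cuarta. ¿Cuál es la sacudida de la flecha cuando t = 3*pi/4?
Partiendo de la aceleración a(t) = -8·sin(2·t), tomamos 1 derivada. La derivada de la aceleración da la sacudida: j(t) = -16·cos(2·t). Tenemos la sacudida j(t) = -16·cos(2·t). Sustituyendo t = 3*pi/4: j(3*pi/4) = 0.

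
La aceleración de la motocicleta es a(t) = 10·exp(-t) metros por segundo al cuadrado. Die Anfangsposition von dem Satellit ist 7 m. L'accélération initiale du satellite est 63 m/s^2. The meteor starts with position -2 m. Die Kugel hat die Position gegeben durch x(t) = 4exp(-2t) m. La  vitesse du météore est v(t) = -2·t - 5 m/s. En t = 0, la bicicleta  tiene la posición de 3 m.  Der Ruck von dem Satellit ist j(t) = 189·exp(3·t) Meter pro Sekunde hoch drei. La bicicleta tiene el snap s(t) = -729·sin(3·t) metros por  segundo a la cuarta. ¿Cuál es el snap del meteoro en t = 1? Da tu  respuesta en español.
Partiendo de la velocidad v(t) = -2·t - 5, tomamos 3 derivadas. Tomando d/dt de v(t), encontramos a(t) = -2. Tomando d/dt de a(t), encontramos j(t) = 0. Derivando la sacudida, obtenemos el snap: s(t) = 0. De la ecuación del snap s(t) = 0, sustituimos t = 1 para obtener s = 0.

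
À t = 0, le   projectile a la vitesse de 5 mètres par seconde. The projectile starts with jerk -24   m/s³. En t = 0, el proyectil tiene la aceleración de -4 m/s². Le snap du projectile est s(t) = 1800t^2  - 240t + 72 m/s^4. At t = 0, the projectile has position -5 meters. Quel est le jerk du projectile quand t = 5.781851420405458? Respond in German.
Wir müssen das Integral unserer Gleichung für den Snap s(t) = 1800·t^2 - 240·t + 72 1-mal finden. Mit ∫s(t)dt und Anwendung von j(0) = -24, finden wir j(t) = 600·t^3 - 120·t^2 + 72·t - 24. Aus der Gleichung für den Ruck j(t) = 600·t^3 - 120·t^2 + 72·t - 24, setzen wir t = 5.781851420405458 ein und erhalten j = 112352.418855001.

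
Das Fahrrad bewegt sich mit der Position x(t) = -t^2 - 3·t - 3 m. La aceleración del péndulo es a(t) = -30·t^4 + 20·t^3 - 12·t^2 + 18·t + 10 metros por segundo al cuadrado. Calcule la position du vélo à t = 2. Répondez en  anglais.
Using x(t) = -t^2 - 3·t - 3 and substituting t = 2, we find x = -13.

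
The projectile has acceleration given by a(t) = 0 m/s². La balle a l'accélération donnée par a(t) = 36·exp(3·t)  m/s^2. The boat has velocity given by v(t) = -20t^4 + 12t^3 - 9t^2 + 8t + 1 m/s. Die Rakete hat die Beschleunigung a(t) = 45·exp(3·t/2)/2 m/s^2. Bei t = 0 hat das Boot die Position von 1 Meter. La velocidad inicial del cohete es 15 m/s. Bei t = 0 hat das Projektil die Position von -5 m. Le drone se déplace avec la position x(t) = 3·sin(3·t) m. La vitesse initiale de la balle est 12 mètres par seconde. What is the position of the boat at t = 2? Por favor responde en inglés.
To find the answer, we compute 1 integral of v(t) = -20·t^4 + 12·t^3 - 9·t^2 + 8·t + 1. Taking ∫v(t)dt and applying x(0) = 1, we find x(t) = -4·t^5 + 3·t^4 - 3·t^3 + 4·t^2 + t + 1. From the given position equation x(t) = -4·t^5 + 3·t^4 - 3·t^3 + 4·t^2 + t + 1, we substitute t = 2 to get x = -85.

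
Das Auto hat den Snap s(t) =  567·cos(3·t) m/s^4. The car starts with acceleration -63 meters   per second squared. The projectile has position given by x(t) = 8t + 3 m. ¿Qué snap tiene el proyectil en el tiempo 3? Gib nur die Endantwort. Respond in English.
The snap at t = 3 is s = 0.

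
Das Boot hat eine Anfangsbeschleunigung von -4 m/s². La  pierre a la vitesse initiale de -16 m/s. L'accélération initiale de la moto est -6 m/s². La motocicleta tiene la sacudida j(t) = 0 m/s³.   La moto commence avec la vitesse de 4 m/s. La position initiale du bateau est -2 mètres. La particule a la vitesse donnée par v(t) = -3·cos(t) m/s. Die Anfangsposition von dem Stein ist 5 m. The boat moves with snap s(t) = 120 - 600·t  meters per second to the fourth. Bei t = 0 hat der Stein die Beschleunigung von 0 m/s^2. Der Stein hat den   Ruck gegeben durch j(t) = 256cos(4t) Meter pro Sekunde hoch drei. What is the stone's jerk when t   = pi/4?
From the given jerk equation j(t) = 256·cos(4·t), we substitute t = pi/4 to get j = -256.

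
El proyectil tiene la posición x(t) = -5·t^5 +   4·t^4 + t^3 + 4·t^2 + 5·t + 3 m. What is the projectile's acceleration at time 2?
Starting from position x(t) = -5·t^5 + 4·t^4 + t^3 + 4·t^2 + 5·t + 3, we take 2 derivatives. The derivative of position gives velocity: v(t) = -25·t^4 + 16·t^3 + 3·t^2 + 8·t + 5. The derivative of velocity gives acceleration: a(t) = -100·t^3 + 48·t^2 + 6·t + 8. We have acceleration a(t) = -100·t^3 + 48·t^2 + 6·t + 8. Substituting t = 2: a(2) = -588.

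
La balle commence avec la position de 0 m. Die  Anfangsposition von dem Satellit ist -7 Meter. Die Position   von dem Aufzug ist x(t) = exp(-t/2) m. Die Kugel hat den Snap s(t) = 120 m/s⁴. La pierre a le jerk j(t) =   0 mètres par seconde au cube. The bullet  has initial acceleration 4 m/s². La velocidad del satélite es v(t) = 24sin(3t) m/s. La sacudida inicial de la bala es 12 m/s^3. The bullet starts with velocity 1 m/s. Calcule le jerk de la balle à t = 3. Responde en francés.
Pour résoudre ceci, nous devons prendre 1 intégrale de notre équation du snap s(t) = 120. En intégrant le snap et en utilisant la condition initiale j(0) = 12, nous obtenons j(t) = 120·t + 12. Nous avons le jerk j(t) = 120·t + 12. En substituant t = 3: j(3) = 372.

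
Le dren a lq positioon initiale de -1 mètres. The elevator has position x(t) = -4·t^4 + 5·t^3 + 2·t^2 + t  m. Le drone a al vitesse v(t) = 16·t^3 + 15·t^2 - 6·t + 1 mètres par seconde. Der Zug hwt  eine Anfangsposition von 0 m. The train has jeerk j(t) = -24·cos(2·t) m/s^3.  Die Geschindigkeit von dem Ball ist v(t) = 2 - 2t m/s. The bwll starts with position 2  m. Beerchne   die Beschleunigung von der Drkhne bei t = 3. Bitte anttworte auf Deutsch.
Um dies zu lösen, müssen wir 1 Ableitung unserer Gleichung für die Geschwindigkeit v(t) = 16·t^3 + 15·t^2 - 6·t + 1 nehmen. Mit d/dt von v(t) finden wir a(t) = 48·t^2 + 30·t - 6. Mit a(t) = 48·t^2 + 30·t - 6 und Einsetzen von t = 3, finden wir a = 516.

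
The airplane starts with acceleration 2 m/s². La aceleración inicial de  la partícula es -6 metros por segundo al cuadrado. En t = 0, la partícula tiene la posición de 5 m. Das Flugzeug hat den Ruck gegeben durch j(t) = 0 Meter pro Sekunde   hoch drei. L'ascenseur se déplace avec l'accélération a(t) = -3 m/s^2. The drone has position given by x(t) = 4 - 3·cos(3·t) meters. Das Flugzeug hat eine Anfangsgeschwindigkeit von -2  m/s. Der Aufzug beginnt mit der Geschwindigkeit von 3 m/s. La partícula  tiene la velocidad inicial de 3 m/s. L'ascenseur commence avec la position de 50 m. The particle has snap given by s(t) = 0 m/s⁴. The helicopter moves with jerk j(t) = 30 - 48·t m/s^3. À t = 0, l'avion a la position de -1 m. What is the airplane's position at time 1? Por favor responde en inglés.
We need to integrate our jerk equation j(t) = 0 3 times. Integrating jerk and using the initial condition a(0) = 2, we get a(t) = 2. Finding the antiderivative of a(t) and using v(0) = -2: v(t) = 2·t - 2. Taking ∫v(t)dt and applying x(0) = -1, we find x(t) = t^2 - 2·t - 1. Using x(t) = t^2 - 2·t - 1 and substituting t = 1, we find x = -2.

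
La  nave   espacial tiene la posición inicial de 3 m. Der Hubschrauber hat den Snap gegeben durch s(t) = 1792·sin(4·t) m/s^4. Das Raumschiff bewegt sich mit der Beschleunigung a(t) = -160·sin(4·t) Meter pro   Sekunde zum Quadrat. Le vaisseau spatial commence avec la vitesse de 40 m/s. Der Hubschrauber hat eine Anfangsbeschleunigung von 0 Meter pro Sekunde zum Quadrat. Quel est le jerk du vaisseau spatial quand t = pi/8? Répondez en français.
Nous devons dériver notre équation de l'accélération a(t) = -160·sin(4·t) 1 fois. La dérivée de l'accélération donne le jerk: j(t) = -640·cos(4·t). En utilisant j(t) = -640·cos(4·t) et en substituant t = pi/8, nous trouvons j = 0.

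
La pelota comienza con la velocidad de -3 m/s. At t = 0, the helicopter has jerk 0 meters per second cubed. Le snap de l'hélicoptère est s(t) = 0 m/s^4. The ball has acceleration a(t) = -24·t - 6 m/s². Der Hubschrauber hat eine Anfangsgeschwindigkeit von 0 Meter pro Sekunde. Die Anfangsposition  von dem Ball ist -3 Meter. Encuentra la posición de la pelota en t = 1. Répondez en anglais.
To find the answer, we compute 2 antiderivatives of a(t) = -24·t - 6. The antiderivative of acceleration, with v(0) = -3, gives velocity: v(t) = -12·t^2 - 6·t - 3. The integral of velocity, with x(0) = -3, gives position: x(t) = -4·t^3 - 3·t^2 - 3·t - 3. We have position x(t) = -4·t^3 - 3·t^2 - 3·t - 3. Substituting t = 1: x(1) = -13.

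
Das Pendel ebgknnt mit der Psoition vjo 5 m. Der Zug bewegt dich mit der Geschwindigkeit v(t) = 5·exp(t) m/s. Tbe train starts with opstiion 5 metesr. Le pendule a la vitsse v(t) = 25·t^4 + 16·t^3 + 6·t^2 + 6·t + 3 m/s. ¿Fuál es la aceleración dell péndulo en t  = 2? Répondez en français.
Nous devons dériver notre équation de la vitesse v(t) = 25·t^4 + 16·t^3 + 6·t^2 + 6·t + 3 1 fois. En dérivant la vitesse, nous obtenons l'accélération: a(t) = 100·t^3 + 48·t^2 + 12·t + 6. De l'équation de l'accélération a(t) = 100·t^3 + 48·t^2 + 12·t + 6, nous substituons t = 2 pour obtenir a = 1022.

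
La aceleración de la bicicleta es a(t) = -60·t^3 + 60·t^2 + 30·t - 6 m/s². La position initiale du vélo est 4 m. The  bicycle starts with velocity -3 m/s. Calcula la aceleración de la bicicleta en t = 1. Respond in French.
De l'équation de l'accélération a(t) = -60·t^3 + 60·t^2 + 30·t - 6, nous substituons t = 1 pour obtenir a = 24.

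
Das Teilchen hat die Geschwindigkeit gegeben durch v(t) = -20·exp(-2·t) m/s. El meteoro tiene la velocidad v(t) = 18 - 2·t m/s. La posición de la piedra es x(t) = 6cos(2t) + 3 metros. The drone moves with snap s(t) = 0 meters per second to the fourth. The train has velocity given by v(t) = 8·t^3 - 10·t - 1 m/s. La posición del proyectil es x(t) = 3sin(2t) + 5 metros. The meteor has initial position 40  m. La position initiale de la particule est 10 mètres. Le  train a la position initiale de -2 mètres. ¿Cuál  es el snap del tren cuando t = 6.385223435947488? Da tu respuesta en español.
Partiendo de la velocidad v(t) = 8·t^3 - 10·t - 1, tomamos 3 derivadas. Tomando d/dt de v(t), encontramos a(t) = 24·t^2 - 10. Tomando d/dt de a(t), encontramos j(t) = 48·t. Derivando la sacudida, obtenemos el snap: s(t) = 48. Tenemos el snap s(t) = 48. Sustituyendo t = 6.385223435947488: s(6.385223435947488) = 48.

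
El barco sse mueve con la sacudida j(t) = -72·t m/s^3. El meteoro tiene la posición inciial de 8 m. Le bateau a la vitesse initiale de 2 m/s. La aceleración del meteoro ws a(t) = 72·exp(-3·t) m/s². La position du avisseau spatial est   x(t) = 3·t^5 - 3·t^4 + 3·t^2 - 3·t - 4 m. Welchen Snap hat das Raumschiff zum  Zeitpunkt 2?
Wir müssen unsere Gleichung für die Position x(t) = 3·t^5 - 3·t^4 + 3·t^2 - 3·t - 4 4-mal ableiten. Durch Ableiten von der Position erhalten wir die Geschwindigkeit: v(t) = 15·t^4 - 12·t^3 + 6·t - 3. Mit d/dt von v(t) finden wir a(t) = 60·t^3 - 36·t^2 + 6. Durch Ableiten von der Beschleunigung erhalten wir den Ruck: j(t) = 180·t^2 - 72·t. Mit d/dt von j(t) finden wir s(t) = 360·t - 72. Aus der Gleichung für den Snap s(t) = 360·t - 72, setzen wir t = 2 ein und erhalten s = 648.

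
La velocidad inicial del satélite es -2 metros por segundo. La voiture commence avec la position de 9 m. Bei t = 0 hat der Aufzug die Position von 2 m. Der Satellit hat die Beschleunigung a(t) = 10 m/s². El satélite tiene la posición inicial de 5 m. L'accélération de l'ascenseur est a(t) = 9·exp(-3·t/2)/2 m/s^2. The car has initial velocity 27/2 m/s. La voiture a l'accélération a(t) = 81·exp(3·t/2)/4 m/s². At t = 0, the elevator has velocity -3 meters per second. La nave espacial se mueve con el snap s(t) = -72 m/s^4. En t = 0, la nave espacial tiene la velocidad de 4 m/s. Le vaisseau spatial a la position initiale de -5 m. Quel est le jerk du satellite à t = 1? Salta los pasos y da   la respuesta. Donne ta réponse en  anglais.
The answer is 0.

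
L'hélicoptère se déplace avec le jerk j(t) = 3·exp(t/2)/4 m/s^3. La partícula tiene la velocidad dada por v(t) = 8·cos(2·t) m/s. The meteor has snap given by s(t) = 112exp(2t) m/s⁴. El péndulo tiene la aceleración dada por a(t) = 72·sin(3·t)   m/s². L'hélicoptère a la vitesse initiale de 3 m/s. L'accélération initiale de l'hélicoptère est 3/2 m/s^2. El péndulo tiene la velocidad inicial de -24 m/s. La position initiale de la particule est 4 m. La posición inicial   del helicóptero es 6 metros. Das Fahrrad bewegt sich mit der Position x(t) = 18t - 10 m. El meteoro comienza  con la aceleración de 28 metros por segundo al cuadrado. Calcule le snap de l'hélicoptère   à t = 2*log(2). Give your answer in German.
Wir müssen unsere Gleichung für den Ruck j(t) = 3·exp(t/2)/4 1-mal ableiten. Die Ableitung von dem Ruck ergibt den Snap: s(t) = 3·exp(t/2)/8. Wir haben den Snap s(t) = 3·exp(t/2)/8. Durch Einsetzen von t = 2*log(2): s(2*log(2)) = 3/4.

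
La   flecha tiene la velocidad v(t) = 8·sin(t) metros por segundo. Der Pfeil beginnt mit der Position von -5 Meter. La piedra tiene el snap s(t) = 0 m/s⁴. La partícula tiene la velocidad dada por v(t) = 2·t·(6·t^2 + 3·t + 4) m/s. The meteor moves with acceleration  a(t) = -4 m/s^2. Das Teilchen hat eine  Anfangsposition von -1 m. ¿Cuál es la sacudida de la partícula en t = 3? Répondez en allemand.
Ausgehend von der Geschwindigkeit v(t) = 2·t·(6·t^2 + 3·t + 4), nehmen wir 2 Ableitungen. Durch Ableiten von der Geschwindigkeit erhalten wir die Beschleunigung: a(t) = 12·t^2 + 2·t·(12·t + 3) + 6·t + 8. Die Ableitung von der Beschleunigung ergibt den Ruck: j(t) = 72·t + 12. Mit j(t) = 72·t + 12 und Einsetzen von t = 3, finden wir j = 228.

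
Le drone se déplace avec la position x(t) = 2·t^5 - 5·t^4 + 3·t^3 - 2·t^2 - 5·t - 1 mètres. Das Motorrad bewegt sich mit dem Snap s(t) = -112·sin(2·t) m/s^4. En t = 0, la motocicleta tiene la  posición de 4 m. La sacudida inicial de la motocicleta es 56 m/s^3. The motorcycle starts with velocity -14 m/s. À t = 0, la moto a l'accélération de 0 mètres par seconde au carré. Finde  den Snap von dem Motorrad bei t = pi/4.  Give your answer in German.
Aus der Gleichung für den Snap s(t) = -112·sin(2·t), setzen wir t = pi/4 ein und erhalten s = -112.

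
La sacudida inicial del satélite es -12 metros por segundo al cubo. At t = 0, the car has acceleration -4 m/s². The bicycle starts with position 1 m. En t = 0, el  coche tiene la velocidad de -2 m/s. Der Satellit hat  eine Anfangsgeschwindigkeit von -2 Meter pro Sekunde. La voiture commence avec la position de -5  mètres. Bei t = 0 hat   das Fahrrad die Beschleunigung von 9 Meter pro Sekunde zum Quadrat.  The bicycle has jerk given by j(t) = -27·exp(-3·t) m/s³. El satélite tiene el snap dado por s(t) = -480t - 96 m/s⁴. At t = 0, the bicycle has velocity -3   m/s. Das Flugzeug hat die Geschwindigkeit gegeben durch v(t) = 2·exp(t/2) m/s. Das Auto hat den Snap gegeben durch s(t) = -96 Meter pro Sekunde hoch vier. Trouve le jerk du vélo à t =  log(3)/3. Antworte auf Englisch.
From the given jerk equation j(t) = -27·exp(-3·t), we substitute t = log(3)/3 to get j = -9.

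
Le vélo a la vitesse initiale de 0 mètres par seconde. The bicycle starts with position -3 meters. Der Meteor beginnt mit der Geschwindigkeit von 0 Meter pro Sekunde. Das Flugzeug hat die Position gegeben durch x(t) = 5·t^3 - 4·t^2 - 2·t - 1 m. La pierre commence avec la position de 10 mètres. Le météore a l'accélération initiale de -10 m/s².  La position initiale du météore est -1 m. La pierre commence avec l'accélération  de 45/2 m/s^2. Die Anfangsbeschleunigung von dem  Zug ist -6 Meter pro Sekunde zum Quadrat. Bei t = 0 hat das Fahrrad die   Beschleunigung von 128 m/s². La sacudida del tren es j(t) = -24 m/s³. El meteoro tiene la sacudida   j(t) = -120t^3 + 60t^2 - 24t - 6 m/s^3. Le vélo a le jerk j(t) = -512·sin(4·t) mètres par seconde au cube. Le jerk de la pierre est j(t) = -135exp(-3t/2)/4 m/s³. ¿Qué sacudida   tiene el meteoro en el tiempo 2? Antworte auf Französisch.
En utilisant j(t) = -120·t^3 + 60·t^2 - 24·t - 6 et en substituant t = 2, nous trouvons j = -774.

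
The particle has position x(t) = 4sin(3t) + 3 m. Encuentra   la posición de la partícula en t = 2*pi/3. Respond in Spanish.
Usando x(t) = 4·sin(3·t) + 3 y sustituyendo t = 2*pi/3, encontramos x = 3.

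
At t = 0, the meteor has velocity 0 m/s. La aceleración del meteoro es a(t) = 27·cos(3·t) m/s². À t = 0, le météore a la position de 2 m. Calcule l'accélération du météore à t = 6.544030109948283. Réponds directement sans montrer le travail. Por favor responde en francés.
À t = 6.544030109948283, a = 19.1464792076105.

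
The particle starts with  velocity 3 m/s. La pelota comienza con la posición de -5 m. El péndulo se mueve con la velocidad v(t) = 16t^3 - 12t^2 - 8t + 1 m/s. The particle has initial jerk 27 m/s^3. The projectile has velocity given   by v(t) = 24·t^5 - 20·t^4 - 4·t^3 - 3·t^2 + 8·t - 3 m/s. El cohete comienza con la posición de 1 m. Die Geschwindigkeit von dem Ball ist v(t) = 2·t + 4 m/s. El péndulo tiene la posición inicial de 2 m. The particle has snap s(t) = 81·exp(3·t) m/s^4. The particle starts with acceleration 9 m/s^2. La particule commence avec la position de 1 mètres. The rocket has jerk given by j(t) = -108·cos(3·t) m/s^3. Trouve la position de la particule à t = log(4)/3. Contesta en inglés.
To find the answer, we compute 4 integrals of s(t) = 81·exp(3·t). The antiderivative of snap is jerk. Using j(0) = 27, we get j(t) = 27·exp(3·t). The antiderivative of jerk is acceleration. Using a(0) = 9, we get a(t) = 9·exp(3·t). Finding the antiderivative of a(t) and using v(0) = 3: v(t) = 3·exp(3·t). Finding the antiderivative of v(t) and using x(0) = 1: x(t) = exp(3·t). We have position x(t) = exp(3·t). Substituting t = log(4)/3: x(log(4)/3) = 4.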